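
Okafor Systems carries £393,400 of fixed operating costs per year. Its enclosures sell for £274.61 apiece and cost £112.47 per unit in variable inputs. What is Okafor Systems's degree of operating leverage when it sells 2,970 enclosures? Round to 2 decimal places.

5.46

Contribution at this volume is 2,970 × £162.14 = £481,555.80.
Operating income = contribution − fixed costs = £481,555.80 − £393,400 = £88,155.80.
Degree of operating leverage = £481,555.80 / £88,155.80 = 5.4626.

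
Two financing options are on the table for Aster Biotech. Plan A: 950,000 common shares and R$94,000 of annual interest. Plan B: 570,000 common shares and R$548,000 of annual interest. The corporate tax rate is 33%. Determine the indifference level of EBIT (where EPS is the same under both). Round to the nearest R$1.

Set EPS_A = EPS_B: (EBIT − R$94,000)(1 − 0.33) ÷ 950,000 = (EBIT − R$548,000)(1 − 0.33) ÷ 570,000.
The (1 − t) factor cancels: (EBIT − 94,000) × 570,000 = (EBIT − 548,000) × 950,000.
EBIT × (950,000 − 570,000) = 548,000 × 950,000 − 94,000 × 570,000 = 467,020,000,000, so EBIT = 467,020,000,000 ÷ 380,000 = 1,229,000.00.

R$1,229,000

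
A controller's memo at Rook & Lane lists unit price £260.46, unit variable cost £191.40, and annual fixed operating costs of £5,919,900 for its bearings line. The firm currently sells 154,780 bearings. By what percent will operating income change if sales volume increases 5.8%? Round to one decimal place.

Contribution at this volume is 154,780 × £69.06 = £10,689,106.80.
Subtracting fixed costs: EBIT = £10,689,106.80 − £5,919,900 = £4,769,206.80.
So DOL = total CM / EBIT = £10,689,106.80 / £4,769,206.80 = 2.2413.
Operating income changes by 2.2413 × +5.8% = +13.0%.

+13.0%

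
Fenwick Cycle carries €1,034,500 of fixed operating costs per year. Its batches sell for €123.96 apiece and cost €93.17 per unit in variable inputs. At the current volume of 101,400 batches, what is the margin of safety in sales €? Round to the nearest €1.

Each unit contributes €123.96 − €93.17 = €30.79. Break-even units = €1,034,500 ÷ €30.79 = 33,598.57; break-even revenue = 33,598.57 × €123.96 = €4,164,878.86.
Actual sales revenue = 101,400 × €123.96 = €12,569,544.00.
Margin of safety = €12,569,544.00 − €4,164,878.86 = €8,404,665.

€8,404,665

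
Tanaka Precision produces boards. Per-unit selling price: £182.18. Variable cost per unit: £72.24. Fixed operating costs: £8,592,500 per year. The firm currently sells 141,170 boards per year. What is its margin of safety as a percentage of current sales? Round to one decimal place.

Contribution margin per unit = £182.18 − £72.24 = £109.94. Break-even units = £8,592,500 ÷ £109.94 = 78,156.27; break-even revenue = 78,156.27 × £182.18 = £14,238,508.73.
Actual sales revenue = 141,170 × £182.18 = £25,718,350.60.
Margin of safety = (£25,718,350.60 − £14,238,508.73) ÷ £25,718,350.60 = 44.6%.

44.6%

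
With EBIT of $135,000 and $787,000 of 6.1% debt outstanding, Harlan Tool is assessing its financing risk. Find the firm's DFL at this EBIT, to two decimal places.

1.55

Interest = $48,007.00.
DFL = EBIT ÷ (EBIT − I) = $135,000 ÷ ($135,000 − $48,007.00) = $135,000 ÷ $86,993.00 = 1.5518.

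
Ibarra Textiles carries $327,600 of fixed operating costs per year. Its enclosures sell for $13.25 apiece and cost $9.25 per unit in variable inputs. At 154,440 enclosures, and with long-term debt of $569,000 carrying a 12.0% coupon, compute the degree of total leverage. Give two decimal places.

Total contribution margin = 154,440 × $4.00 = $617,760.00.
EBIT = $617,760.00 − $327,600 = $290,160.00. Interest = $68,280.00, so EBIT − I = $221,880.00.
Degree of total leverage = total CM / (EBIT − interest) = $617,760.00 / $221,880.00 = 2.7842.

2.78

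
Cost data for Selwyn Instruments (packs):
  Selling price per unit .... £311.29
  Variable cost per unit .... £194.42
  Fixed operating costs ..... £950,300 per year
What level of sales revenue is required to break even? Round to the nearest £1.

£2,531,179

CM per unit = £311.29 − £194.42 = £116.87; CM ratio = £116.87 / £311.29 = 0.3754.
Break-even sales = FC ÷ CM ratio = £950,300 × £311.29 / £116.87 = £2,531,179.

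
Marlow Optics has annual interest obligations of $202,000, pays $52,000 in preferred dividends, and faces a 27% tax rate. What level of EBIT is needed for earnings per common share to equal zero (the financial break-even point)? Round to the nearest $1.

$273,233

Grossing the preferred dividend up to pre-tax terms: $52,000 / (1 − 0.27) = $71,232.88.
Financial break-even EBIT = interest + D_p ÷ (1 − t) = $202,000 + $71,232.88 = $273,232.88.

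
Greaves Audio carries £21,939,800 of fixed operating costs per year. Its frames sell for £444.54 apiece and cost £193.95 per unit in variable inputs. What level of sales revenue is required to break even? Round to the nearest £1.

CM per unit = £444.54 − £193.95 = £250.59; CM ratio = £250.59 / £444.54 = 0.5637.
Break-even revenue = fixed costs × price ÷ CM = £21,939,800 × £444.54 ÷ £250.59 = £38,920,622.

£38,920,622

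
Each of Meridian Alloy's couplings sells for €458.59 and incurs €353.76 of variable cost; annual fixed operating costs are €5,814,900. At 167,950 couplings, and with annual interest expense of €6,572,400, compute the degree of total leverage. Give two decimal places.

3.37

At 167,950 units, contribution = 167,950 × €104.83 = €17,606,198.50.
Operating income = contribution − fixed costs = €17,606,198.50 − €5,814,900 = €11,791,298.50. Interest = €6,572,400.00, so EBIT − I = €5,218,898.50.
DCL = contribution ÷ (EBIT − I) = €17,606,198.50 ÷ €5,218,898.50 = 3.3735.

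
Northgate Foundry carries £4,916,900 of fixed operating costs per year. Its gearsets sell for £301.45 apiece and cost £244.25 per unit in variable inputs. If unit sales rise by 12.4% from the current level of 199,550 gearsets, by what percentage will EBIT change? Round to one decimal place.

Contribution at this volume is 199,550 × £57.20 = £11,414,260.00.
EBIT = £11,414,260.00 − £4,916,900 = £6,497,360.00.
So DOL = total CM / EBIT = £11,414,260.00 / £6,497,360.00 = 1.7568.
Operating income changes by 1.7568 × +12.4% = +21.8%.

+21.8%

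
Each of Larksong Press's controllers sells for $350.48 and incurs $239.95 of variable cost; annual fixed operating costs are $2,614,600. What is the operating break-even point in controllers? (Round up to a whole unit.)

Unit CM = price − variable cost = $350.48 − $239.95 = $110.53.
Units to break even: $2,614,600 ÷ $110.53 = 23,655.12, rounded up to 23,656.

23,656 controllers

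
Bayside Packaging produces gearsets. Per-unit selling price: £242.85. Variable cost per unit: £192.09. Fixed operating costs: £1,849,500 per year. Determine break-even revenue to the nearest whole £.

£8,848,524

Contribution margin per unit = £242.85 − £192.09 = £50.76, a CM ratio of £50.76 ÷ £242.85 = 0.2090.
Break-even sales = FC ÷ CM ratio = £1,849,500 × £242.85 / £50.76 = £8,848,524.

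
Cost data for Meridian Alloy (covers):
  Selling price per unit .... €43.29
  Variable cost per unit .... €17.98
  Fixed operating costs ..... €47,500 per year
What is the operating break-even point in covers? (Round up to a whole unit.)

Unit CM = price − variable cost = €43.29 − €17.98 = €25.31.
Break-even Q = €47,500 / €25.31 = 1,876.73 → 1,877 covers.

1,877 covers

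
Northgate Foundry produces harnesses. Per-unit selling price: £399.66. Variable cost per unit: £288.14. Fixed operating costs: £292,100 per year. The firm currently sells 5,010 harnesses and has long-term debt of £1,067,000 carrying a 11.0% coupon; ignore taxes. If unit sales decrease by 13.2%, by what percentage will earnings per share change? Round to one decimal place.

Total contribution margin = 5,010 × £111.52 = £558,715.20.
Subtracting fixed costs: EBIT = £558,715.20 − £292,100 = £266,615.20.
Interest = £117,370.00, so EBIT − I = £149,245.20.
DCL = total CM / (EBIT − I) = £558,715.20 / £149,245.20 = 3.7436.
EPS therefore changes by 3.7436 × (-13.2%) = -49.4%.

-49.4%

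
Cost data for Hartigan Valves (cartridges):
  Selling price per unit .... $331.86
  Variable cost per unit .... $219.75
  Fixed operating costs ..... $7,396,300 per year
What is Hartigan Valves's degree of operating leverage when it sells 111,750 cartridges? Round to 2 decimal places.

2.44

At 111,750 units, contribution = 111,750 × $112.11 = $12,528,292.50.
EBIT = $12,528,292.50 − $7,396,300 = $5,131,992.50.
DOL = contribution ÷ EBIT = $12,528,292.50 ÷ $5,131,992.50 = 2.4412.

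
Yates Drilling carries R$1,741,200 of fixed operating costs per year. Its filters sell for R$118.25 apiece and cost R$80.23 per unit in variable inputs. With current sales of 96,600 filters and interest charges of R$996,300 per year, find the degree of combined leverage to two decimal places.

3.93

At 96,600 units, contribution = 96,600 × R$38.02 = R$3,672,732.00.
EBIT = R$3,672,732.00 − R$1,741,200 = R$1,931,532.00. Interest = R$996,300.00.
DOL = R$3,672,732.00 ÷ R$1,931,532.00 = 1.9015; DFL = R$1,931,532.00 ÷ R$935,232.00 = 2.0653.
Combined leverage = 1.9015 × 2.0653 = 3.9272.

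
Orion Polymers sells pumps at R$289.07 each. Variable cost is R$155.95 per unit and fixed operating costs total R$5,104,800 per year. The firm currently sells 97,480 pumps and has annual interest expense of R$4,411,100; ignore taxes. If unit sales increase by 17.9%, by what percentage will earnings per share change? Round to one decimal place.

Contribution at this volume is 97,480 × R$133.12 = R$12,976,537.60.
Operating income = contribution − fixed costs = R$12,976,537.60 − R$5,104,800 = R$7,871,737.60.
After interest of R$4,411,100.00, pre-tax earnings = R$3,460,637.60.
Degree of combined leverage = contribution ÷ (EBIT − I) = R$12,976,537.60 ÷ R$3,460,637.60 = 3.7498.
%ΔEPS = DCL × %ΔSales = 3.7498 × +17.9% = +67.1%.

+67.1%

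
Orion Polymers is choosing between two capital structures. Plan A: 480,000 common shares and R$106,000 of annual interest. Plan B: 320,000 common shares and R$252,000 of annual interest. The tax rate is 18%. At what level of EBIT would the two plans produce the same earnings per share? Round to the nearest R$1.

At indifference, (EBIT − 106,000)(1 − t)/480,000 = (EBIT − 252,000)(1 − t)/320,000.
The (1 − t) factor cancels: (EBIT − 106,000) × 320,000 = (EBIT − 252,000) × 480,000.
Solving, EBIT = (252,000·480,000 − 106,000·320,000) / (480,000 − 320,000) = 87,040,000,000 / 160,000 = 544,000.00.

R$544,000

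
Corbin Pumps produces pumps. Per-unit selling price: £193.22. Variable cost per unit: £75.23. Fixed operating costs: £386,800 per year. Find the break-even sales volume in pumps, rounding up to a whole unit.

3,279 pumps

Contribution margin per unit = £193.22 − £75.23 = £117.99.
Units to break even: £386,800 ÷ £117.99 = 3,278.24, rounded up to 3,279.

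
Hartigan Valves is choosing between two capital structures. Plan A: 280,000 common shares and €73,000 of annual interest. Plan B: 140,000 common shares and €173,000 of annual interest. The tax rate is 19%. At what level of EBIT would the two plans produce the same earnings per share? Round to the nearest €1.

€273,000

At indifference, (EBIT − 73,000)(1 − t)/280,000 = (EBIT − 173,000)(1 − t)/140,000.
Cancelling (1 − t) and cross-multiplying: 140,000·(EBIT − 73,000) = 280,000·(EBIT − 173,000).
EBIT × (280,000 − 140,000) = 173,000 × 280,000 − 73,000 × 140,000 = 38,220,000,000, so EBIT = 38,220,000,000 ÷ 140,000 = 273,000.00.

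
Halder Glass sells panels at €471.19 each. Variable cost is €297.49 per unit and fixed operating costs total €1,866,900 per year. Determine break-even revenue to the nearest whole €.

Contribution margin per unit = €471.19 − €297.49 = €173.70, a CM ratio of €173.70 ÷ €471.19 = 0.3686.
Break-even revenue = fixed costs × price ÷ CM = €1,866,900 × €471.19 ÷ €173.70 = €5,064,275.

€5,064,275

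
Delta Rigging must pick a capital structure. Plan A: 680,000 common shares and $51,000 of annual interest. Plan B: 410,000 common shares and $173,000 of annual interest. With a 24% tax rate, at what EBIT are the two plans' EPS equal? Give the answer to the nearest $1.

$358,259

At indifference, (EBIT − 51,000)(1 − t)/680,000 = (EBIT − 173,000)(1 − t)/410,000.
The (1 − t) factor cancels: (EBIT − 51,000) × 410,000 = (EBIT − 173,000) × 680,000.
Solving, EBIT = (173,000·680,000 − 51,000·410,000) / (680,000 − 410,000) = 96,730,000,000 / 270,000 = 358,259.26.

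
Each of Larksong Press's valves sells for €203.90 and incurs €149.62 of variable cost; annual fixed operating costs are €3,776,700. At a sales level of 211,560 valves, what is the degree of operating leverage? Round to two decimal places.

Contribution at this volume is 211,560 × €54.28 = €11,483,476.80.
Subtracting fixed costs: EBIT = €11,483,476.80 − €3,776,700 = €7,706,776.80.
Degree of operating leverage = €11,483,476.80 / €7,706,776.80 = 1.4900.

1.49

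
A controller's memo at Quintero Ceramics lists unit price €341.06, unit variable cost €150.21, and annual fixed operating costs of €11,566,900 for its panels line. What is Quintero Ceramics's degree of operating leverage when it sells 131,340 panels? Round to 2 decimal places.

1.86

At 131,340 units, contribution = 131,340 × €190.85 = €25,066,239.00.
Operating income = contribution − fixed costs = €25,066,239.00 − €11,566,900 = €13,499,339.00.
Degree of operating leverage = €25,066,239.00 / €13,499,339.00 = 1.8568.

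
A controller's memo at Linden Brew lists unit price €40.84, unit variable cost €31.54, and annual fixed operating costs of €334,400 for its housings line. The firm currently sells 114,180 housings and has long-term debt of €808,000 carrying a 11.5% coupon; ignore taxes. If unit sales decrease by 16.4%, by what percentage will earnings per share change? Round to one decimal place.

-27.4%

At 114,180 units, contribution = 114,180 × €9.30 = €1,061,874.00.
Subtracting fixed costs: EBIT = €1,061,874.00 − €334,400 = €727,474.00.
After interest of €92,920.00, pre-tax earnings = €634,554.00.
DCL = total CM / (EBIT − I) = €1,061,874.00 / €634,554.00 = 1.6734.
%ΔEPS = DCL × %ΔSales = 1.6734 × -16.4% = -27.4%.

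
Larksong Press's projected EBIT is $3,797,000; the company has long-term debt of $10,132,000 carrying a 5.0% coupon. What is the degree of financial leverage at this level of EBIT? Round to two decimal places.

1.15

Interest = $506,600.00.
DFL = EBIT ÷ (EBIT − I) = $3,797,000 ÷ ($3,797,000 − $506,600.00) = $3,797,000 ÷ $3,290,400.00 = 1.1540.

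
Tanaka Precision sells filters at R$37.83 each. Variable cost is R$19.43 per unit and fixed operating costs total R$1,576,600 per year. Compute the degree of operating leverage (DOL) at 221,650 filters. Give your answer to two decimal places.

1.63

Contribution at this volume is 221,650 × R$18.40 = R$4,078,360.00.
Subtracting fixed costs: EBIT = R$4,078,360.00 − R$1,576,600 = R$2,501,760.00.
Degree of operating leverage = R$4,078,360.00 / R$2,501,760.00 = 1.6302.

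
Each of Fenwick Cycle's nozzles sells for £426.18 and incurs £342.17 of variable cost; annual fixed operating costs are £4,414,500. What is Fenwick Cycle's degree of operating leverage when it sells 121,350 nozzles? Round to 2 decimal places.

Contribution at this volume is 121,350 × £84.01 = £10,194,613.50.
Subtracting fixed costs: EBIT = £10,194,613.50 − £4,414,500 = £5,780,113.50.
Degree of operating leverage = £10,194,613.50 / £5,780,113.50 = 1.7637.

1.76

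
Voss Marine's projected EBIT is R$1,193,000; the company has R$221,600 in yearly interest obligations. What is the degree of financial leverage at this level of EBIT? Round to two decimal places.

Interest = R$221,600.00.
DFL = EBIT ÷ (EBIT − I) = R$1,193,000 ÷ (R$1,193,000 − R$221,600.00) = R$1,193,000 ÷ R$971,400.00 = 1.2281.

1.23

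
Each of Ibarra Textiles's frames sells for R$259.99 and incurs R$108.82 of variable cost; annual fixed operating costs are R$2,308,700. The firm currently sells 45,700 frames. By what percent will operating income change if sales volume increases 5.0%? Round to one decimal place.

+7.5%

Contribution at this volume is 45,700 × R$151.17 = R$6,908,469.00.
Operating income = contribution − fixed costs = R$6,908,469.00 − R$2,308,700 = R$4,599,769.00.
Degree of operating leverage = R$6,908,469.00 / R$4,599,769.00 = 1.5019.
So EBIT moves 1.5019 × (+5.0%) = +7.5%.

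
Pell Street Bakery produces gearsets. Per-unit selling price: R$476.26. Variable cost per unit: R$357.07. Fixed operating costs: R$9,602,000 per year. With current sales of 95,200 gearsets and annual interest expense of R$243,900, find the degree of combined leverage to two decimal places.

Total contribution margin = 95,200 × R$119.19 = R$11,346,888.00.
Operating income = contribution − fixed costs = R$11,346,888.00 − R$9,602,000 = R$1,744,888.00. Interest = R$243,900.00, so EBIT − I = R$1,500,988.00.
Degree of total leverage = total CM / (EBIT − interest) = R$11,346,888.00 / R$1,500,988.00 = 7.5596.

7.56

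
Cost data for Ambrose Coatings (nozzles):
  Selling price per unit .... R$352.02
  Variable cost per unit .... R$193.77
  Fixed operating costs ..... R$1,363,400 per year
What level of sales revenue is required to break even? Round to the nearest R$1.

R$3,032,822

Contribution margin per unit = R$352.02 − R$193.77 = R$158.25, a CM ratio of R$158.25 ÷ R$352.02 = 0.4495.
Break-even revenue = fixed costs × price ÷ CM = R$1,363,400 × R$352.02 ÷ R$158.25 = R$3,032,822.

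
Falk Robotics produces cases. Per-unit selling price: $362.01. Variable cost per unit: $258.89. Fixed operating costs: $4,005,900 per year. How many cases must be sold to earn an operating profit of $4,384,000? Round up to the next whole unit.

81,361 cases

Unit CM = price − variable cost = $362.01 − $258.89 = $103.12.
Units = (FC + target) / CM = ($4,005,900 + $4,384,000) / $103.12 = 81,360.55, so 81,361 cases.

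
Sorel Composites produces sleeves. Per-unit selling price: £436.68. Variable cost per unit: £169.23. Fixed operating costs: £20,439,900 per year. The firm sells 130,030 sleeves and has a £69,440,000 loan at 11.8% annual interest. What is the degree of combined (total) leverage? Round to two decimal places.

5.66

Contribution at this volume is 130,030 × £267.45 = £34,776,523.50.
EBIT = £34,776,523.50 − £20,439,900 = £14,336,623.50. Interest = £8,193,920.00.
DOL = £34,776,523.50 ÷ £14,336,623.50 = 2.4257; DFL = £14,336,623.50 ÷ £6,142,703.50 = 2.3339.
DCL = DOL × DFL = 2.4257 × 2.3339 = 5.6613.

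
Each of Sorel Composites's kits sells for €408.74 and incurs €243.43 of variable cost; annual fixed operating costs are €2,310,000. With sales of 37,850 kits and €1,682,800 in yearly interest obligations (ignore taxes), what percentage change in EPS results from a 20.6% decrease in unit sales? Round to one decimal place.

At 37,850 units, contribution = 37,850 × €165.31 = €6,256,983.50.
Operating income = contribution − fixed costs = €6,256,983.50 − €2,310,000 = €3,946,983.50.
After interest of €1,682,800.00, pre-tax earnings = €2,264,183.50.
DCL = total CM / (EBIT − I) = €6,256,983.50 / €2,264,183.50 = 2.7635.
%ΔEPS = DCL × %ΔSales = 2.7635 × -20.6% = -56.9%.

-56.9%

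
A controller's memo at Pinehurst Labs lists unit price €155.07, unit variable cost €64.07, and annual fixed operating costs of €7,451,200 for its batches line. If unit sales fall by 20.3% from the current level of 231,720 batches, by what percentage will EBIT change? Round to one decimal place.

At 231,720 units, contribution = 231,720 × €91.00 = €21,086,520.00.
EBIT = €21,086,520.00 − €7,451,200 = €13,635,320.00.
So DOL = total CM / EBIT = €21,086,520.00 / €13,635,320.00 = 1.5465.
So EBIT moves 1.5465 × (-20.3%) = -31.4%.

-31.4%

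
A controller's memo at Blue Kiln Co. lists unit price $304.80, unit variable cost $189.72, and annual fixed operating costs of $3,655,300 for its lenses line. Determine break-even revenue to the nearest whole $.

$9,681,399

CM per unit = $304.80 − $189.72 = $115.08; CM ratio = $115.08 / $304.80 = 0.3776.
Break-even revenue = fixed costs × price ÷ CM = $3,655,300 × $304.80 ÷ $115.08 = $9,681,399.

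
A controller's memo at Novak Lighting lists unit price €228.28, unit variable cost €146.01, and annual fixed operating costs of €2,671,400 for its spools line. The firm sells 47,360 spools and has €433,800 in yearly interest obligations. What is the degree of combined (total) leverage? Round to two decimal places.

At 47,360 units, contribution = 47,360 × €82.27 = €3,896,307.20.
Subtracting fixed costs: EBIT = €3,896,307.20 − €2,671,400 = €1,224,907.20. Interest = €433,800.00.
DOL = €3,896,307.20 ÷ €1,224,907.20 = 3.1809; DFL = €1,224,907.20 ÷ €791,107.20 = 1.5483.
Combined leverage = 3.1809 × 1.5483 = 4.9250.

4.93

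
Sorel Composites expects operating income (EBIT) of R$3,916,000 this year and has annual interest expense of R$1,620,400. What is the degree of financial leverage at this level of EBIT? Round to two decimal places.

Annual interest charges come to R$1,620,400.00.
Degree of financial leverage = EBIT / (EBIT − interest) = R$3,916,000 / R$2,295,600.00 = 1.7059.

1.71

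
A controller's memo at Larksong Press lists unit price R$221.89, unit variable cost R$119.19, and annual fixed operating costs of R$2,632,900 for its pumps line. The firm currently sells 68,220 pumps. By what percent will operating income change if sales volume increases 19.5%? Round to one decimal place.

At 68,220 units, contribution = 68,220 × R$102.70 = R$7,006,194.00.
EBIT = R$7,006,194.00 − R$2,632,900 = R$4,373,294.00.
Degree of operating leverage = R$7,006,194.00 / R$4,373,294.00 = 1.6020.
So EBIT moves 1.6020 × (+19.5%) = +31.2%.

+31.2%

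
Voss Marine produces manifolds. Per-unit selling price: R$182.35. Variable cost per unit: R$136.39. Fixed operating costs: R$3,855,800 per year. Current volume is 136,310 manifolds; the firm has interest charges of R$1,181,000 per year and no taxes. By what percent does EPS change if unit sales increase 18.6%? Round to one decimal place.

+94.9%

Contribution at this volume is 136,310 × R$45.96 = R$6,264,807.60.
Subtracting fixed costs: EBIT = R$6,264,807.60 − R$3,855,800 = R$2,409,007.60.
After interest of R$1,181,000.00, pre-tax earnings = R$1,228,007.60.
DCL = total CM / (EBIT − I) = R$6,264,807.60 / R$1,228,007.60 = 5.1016.
%ΔEPS = DCL × %ΔSales = 5.1016 × +18.6% = +94.9%.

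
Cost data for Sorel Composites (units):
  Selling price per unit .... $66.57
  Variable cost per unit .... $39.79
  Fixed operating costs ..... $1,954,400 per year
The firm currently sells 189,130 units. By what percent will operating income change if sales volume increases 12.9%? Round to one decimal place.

+21.0%

Contribution at this volume is 189,130 × $26.78 = $5,064,901.40.
Subtracting fixed costs: EBIT = $5,064,901.40 − $1,954,400 = $3,110,501.40.
Degree of operating leverage = $5,064,901.40 / $3,110,501.40 = 1.6283.
%ΔEBIT = DOL × %ΔSales = 1.6283 × +12.9% = +21.0%.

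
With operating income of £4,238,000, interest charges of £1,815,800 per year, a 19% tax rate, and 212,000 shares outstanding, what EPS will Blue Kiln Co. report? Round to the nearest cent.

£9.25

Interest = £1,815,800.00, so EBT = £4,238,000 − £1,815,800.00 = £2,422,200.00.
Net income = £2,422,200.00 × (1 − 0.19) = £1,961,982.00.
Per share: £1,961,982.00 / 212,000 shares = £9.25.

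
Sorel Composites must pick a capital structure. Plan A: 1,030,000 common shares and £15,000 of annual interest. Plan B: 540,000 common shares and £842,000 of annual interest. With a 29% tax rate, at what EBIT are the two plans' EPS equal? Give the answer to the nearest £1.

At indifference, (EBIT − 15,000)(1 − t)/1,030,000 = (EBIT − 842,000)(1 − t)/540,000.
Cancelling (1 − t) and cross-multiplying: 540,000·(EBIT − 15,000) = 1,030,000·(EBIT − 842,000).
EBIT × (1,030,000 − 540,000) = 842,000 × 1,030,000 − 15,000 × 540,000 = 859,160,000,000, so EBIT = 859,160,000,000 ÷ 490,000 = 1,753,387.76.

£1,753,388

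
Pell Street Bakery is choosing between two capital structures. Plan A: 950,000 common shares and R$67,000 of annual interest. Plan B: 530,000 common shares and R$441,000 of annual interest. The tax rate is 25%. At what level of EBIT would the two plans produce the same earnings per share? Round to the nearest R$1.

Set EPS_A = EPS_B: (EBIT − R$67,000)(1 − 0.25) ÷ 950,000 = (EBIT − R$441,000)(1 − 0.25) ÷ 530,000.
The (1 − t) factor cancels: (EBIT − 67,000) × 530,000 = (EBIT − 441,000) × 950,000.
EBIT × (950,000 − 530,000) = 441,000 × 950,000 − 67,000 × 530,000 = 383,440,000,000, so EBIT = 383,440,000,000 ÷ 420,000 = 912,952.38.

R$912,952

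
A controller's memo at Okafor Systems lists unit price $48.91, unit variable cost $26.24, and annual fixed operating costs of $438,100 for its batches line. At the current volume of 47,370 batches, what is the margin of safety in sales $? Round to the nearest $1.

$1,371,676

Each unit contributes $48.91 − $26.24 = $22.67. Break-even units = $438,100 ÷ $22.67 = 19,325.10; break-even revenue = 19,325.10 × $48.91 = $945,190.60.
Actual sales revenue = 47,370 × $48.91 = $2,316,866.70.
Margin of safety = $2,316,866.70 − $945,190.60 = $1,371,676.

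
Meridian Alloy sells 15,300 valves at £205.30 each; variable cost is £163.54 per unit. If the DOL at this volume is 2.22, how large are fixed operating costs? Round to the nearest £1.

At 15,300 units, contribution = 15,300 × £41.76 = £638,928.00.
Since DOL = CM ÷ EBIT, EBIT = £638,928.00 ÷ 2.22 = £287,805.41.
Fixed costs = CM − EBIT = £638,928.00 − £287,805.41 = £351,123.

£351,123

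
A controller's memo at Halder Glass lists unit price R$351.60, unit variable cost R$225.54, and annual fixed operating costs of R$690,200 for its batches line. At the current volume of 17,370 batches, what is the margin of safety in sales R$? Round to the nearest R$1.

Each unit contributes R$351.60 − R$225.54 = R$126.06. Break-even units = R$690,200 ÷ R$126.06 = 5,475.17; break-even revenue = 5,475.17 × R$351.60 = R$1,925,069.97.
Actual sales revenue = 17,370 × R$351.60 = R$6,107,292.00.
Margin of safety = R$6,107,292.00 − R$1,925,069.97 = R$4,182,222.

R$4,182,222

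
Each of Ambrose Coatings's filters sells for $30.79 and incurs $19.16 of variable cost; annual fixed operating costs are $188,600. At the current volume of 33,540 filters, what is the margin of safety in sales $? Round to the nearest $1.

$533,385

Unit CM = price − variable cost = $30.79 − $19.16 = $11.63. Break-even units = $188,600 ÷ $11.63 = 16,216.68; break-even revenue = 16,216.68 × $30.79 = $499,311.61.
Actual sales revenue = 33,540 × $30.79 = $1,032,696.60.
Margin of safety = $1,032,696.60 − $499,311.61 = $533,385.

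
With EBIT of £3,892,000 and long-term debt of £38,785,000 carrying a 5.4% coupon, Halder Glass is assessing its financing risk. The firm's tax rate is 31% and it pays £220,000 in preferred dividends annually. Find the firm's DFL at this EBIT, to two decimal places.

2.63

Interest = £2,094,390.00.
Preferred dividends grossed up pre-tax: £220,000 / (1 − 0.31) = £318,840.58.
DFL = EBIT ÷ [EBIT − I − D_p/(1−t)] = £3,892,000 ÷ [£3,892,000 − £2,094,390.00 − £318,840.58] = £3,892,000 ÷ £1,478,769.42 = 2.6319.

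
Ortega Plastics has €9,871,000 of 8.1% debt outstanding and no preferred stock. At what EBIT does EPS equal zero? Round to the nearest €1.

Annual interest = 8.1% × €9,871,000 = €799,551.00.
Without preferred stock the financial break-even is simply EBIT = interest = €799,551.00.

€799,551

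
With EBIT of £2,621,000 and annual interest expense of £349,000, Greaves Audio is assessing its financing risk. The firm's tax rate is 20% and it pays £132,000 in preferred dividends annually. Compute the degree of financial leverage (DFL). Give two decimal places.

Interest = £349,000.00.
Preferred dividends grossed up pre-tax: £132,000 / (1 − 0.20) = £165,000.00.
DFL = EBIT ÷ [EBIT − I − D_p/(1−t)] = £2,621,000 ÷ [£2,621,000 − £349,000.00 − £165,000.00] = £2,621,000 ÷ £2,107,000.00 = 1.2439.

1.24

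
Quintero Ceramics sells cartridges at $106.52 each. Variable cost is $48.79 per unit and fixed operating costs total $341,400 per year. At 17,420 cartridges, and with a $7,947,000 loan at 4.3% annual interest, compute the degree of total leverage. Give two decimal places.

3.12

Total contribution margin = 17,420 × $57.73 = $1,005,656.60.
EBIT = $1,005,656.60 − $341,400 = $664,256.60. Interest = $341,721.00.
DOL = $1,005,656.60 ÷ $664,256.60 = 1.5140; DFL = $664,256.60 ÷ $322,535.60 = 2.0595.
Combined leverage = 1.5140 × 2.0595 = 3.1181.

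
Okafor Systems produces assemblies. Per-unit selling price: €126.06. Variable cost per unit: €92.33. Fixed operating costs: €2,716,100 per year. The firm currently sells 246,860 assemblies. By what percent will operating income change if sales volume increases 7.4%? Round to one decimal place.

+11.0%

At 246,860 units, contribution = 246,860 × €33.73 = €8,326,587.80.
Operating income = contribution − fixed costs = €8,326,587.80 − €2,716,100 = €5,610,487.80.
DOL = contribution ÷ EBIT = €8,326,587.80 ÷ €5,610,487.80 = 1.4841.
%ΔEBIT = DOL × %ΔSales = 1.4841 × +7.4% = +11.0%.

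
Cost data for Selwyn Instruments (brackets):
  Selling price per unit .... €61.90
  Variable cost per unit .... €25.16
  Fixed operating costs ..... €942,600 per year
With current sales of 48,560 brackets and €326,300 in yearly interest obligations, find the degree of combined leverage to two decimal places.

3.46

At 48,560 units, contribution = 48,560 × €36.74 = €1,784,094.40.
Subtracting fixed costs: EBIT = €1,784,094.40 − €942,600 = €841,494.40. Interest = €326,300.00, so EBIT − I = €515,194.40.
DCL = contribution ÷ (EBIT − I) = €1,784,094.40 ÷ €515,194.40 = 3.4630.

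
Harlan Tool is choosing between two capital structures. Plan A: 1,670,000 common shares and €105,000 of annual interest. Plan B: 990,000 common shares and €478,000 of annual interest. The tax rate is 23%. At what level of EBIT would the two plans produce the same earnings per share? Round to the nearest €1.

€1,021,044

At indifference, (EBIT − 105,000)(1 − t)/1,670,000 = (EBIT − 478,000)(1 − t)/990,000.
The (1 − t) factor cancels: (EBIT − 105,000) × 990,000 = (EBIT − 478,000) × 1,670,000.
Solving, EBIT = (478,000·1,670,000 − 105,000·990,000) / (1,670,000 − 990,000) = 694,310,000,000 / 680,000 = 1,021,044.12.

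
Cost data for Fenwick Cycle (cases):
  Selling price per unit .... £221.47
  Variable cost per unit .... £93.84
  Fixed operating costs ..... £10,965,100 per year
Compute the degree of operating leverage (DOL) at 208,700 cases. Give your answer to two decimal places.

Contribution at this volume is 208,700 × £127.63 = £26,636,381.00.
EBIT = £26,636,381.00 − £10,965,100 = £15,671,281.00.
DOL = contribution ÷ EBIT = £26,636,381.00 ÷ £15,671,281.00 = 1.6997.

1.70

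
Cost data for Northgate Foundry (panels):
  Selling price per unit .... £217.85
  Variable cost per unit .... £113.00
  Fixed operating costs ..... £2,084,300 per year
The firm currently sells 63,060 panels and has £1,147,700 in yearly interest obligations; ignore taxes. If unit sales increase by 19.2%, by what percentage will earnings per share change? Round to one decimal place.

Contribution at this volume is 63,060 × £104.85 = £6,611,841.00.
EBIT = £6,611,841.00 − £2,084,300 = £4,527,541.00.
After interest of £1,147,700.00, pre-tax earnings = £3,379,841.00.
Degree of combined leverage = contribution ÷ (EBIT − I) = £6,611,841.00 ÷ £3,379,841.00 = 1.9563.
EPS therefore changes by 1.9563 × (+19.2%) = +37.6%.

+37.6%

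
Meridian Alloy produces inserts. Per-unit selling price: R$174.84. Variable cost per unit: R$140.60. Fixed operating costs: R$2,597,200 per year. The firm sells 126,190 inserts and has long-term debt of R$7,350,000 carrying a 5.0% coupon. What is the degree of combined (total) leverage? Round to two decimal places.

3.19

Contribution at this volume is 126,190 × R$34.24 = R$4,320,745.60.
EBIT = R$4,320,745.60 − R$2,597,200 = R$1,723,545.60. Interest = R$367,500.00, so EBIT − I = R$1,356,045.60.
Degree of total leverage = total CM / (EBIT − interest) = R$4,320,745.60 / R$1,356,045.60 = 3.1863.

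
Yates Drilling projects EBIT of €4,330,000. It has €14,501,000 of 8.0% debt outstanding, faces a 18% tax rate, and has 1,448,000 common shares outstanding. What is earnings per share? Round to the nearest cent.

€1.80

Interest = €1,160,080.00, so EBT = €4,330,000 − €1,160,080.00 = €3,169,920.00.
Net income = €3,169,920.00 × (1 − 0.18) = €2,599,334.40.
Per share: €2,599,334.40 / 1,448,000 shares = €1.80.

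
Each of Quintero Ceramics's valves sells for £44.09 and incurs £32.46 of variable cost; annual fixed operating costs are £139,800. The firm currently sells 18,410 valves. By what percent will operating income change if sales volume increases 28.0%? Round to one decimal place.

At 18,410 units, contribution = 18,410 × £11.63 = £214,108.30.
Operating income = contribution − fixed costs = £214,108.30 − £139,800 = £74,308.30.
DOL = contribution ÷ EBIT = £214,108.30 ÷ £74,308.30 = 2.8814.
%ΔEBIT = DOL × %ΔSales = 2.8814 × +28.0% = +80.7%.

+80.7%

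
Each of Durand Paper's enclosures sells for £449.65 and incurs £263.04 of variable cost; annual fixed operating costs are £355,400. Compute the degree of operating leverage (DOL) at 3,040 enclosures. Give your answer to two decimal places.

2.68

Total contribution margin = 3,040 × £186.61 = £567,294.40.
Subtracting fixed costs: EBIT = £567,294.40 − £355,400 = £211,894.40.
Degree of operating leverage = £567,294.40 / £211,894.40 = 2.6773.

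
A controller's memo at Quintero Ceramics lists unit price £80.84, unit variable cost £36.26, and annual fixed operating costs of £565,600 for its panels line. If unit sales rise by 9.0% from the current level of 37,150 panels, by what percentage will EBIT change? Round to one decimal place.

Contribution at this volume is 37,150 × £44.58 = £1,656,147.00.
Subtracting fixed costs: EBIT = £1,656,147.00 − £565,600 = £1,090,547.00.
Degree of operating leverage = £1,656,147.00 / £1,090,547.00 = 1.5186.
So EBIT moves 1.5186 × (+9.0%) = +13.7%.

+13.7%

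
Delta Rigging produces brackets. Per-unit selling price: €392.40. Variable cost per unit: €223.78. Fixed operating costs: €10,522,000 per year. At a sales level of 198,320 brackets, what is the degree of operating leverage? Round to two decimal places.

At 198,320 units, contribution = 198,320 × €168.62 = €33,440,718.40.
Operating income = contribution − fixed costs = €33,440,718.40 − €10,522,000 = €22,918,718.40.
So DOL = total CM / EBIT = €33,440,718.40 / €22,918,718.40 = 1.4591.

1.46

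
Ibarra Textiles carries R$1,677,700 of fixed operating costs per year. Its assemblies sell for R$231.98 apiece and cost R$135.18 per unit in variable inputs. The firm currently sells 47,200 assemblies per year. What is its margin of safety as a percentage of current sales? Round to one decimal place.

63.3%

Contribution margin per unit = R$231.98 − R$135.18 = R$96.80. Break-even units = R$1,677,700 ÷ R$96.80 = 17,331.61; break-even revenue = 17,331.61 × R$231.98 = R$4,020,587.25.
Current sales = 47,200 × R$231.98 = R$10,949,456.00.
Margin of safety = (R$10,949,456.00 − R$4,020,587.25) ÷ R$10,949,456.00 = 63.3%.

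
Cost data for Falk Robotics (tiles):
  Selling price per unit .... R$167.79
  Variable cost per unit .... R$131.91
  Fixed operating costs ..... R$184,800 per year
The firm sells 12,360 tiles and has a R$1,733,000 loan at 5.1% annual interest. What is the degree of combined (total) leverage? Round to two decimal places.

Total contribution margin = 12,360 × R$35.88 = R$443,476.80.
Operating income = contribution − fixed costs = R$443,476.80 − R$184,800 = R$258,676.80. Interest = R$88,383.00, so EBIT − I = R$170,293.80.
DCL = contribution ÷ (EBIT − I) = R$443,476.80 ÷ R$170,293.80 = 2.6042.

2.60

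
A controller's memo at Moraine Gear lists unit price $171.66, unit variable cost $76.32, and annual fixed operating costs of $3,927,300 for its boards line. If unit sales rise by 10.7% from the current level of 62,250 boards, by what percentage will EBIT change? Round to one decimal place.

At 62,250 units, contribution = 62,250 × $95.34 = $5,934,915.00.
Operating income = contribution − fixed costs = $5,934,915.00 − $3,927,300 = $2,007,615.00.
DOL = contribution ÷ EBIT = $5,934,915.00 ÷ $2,007,615.00 = 2.9562.
%ΔEBIT = DOL × %ΔSales = 2.9562 × +10.7% = +31.6%.

+31.6%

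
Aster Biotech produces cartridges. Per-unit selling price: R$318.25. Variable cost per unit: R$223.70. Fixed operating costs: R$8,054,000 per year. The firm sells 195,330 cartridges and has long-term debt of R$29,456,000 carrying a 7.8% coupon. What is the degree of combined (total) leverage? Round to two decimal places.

At 195,330 units, contribution = 195,330 × R$94.55 = R$18,468,451.50.
EBIT = R$18,468,451.50 − R$8,054,000 = R$10,414,451.50. Interest = R$2,297,568.00.
DOL = R$18,468,451.50 ÷ R$10,414,451.50 = 1.7733; DFL = R$10,414,451.50 ÷ R$8,116,883.50 = 1.2831.
Combined leverage = 1.7733 × 1.2831 = 2.2753.

2.28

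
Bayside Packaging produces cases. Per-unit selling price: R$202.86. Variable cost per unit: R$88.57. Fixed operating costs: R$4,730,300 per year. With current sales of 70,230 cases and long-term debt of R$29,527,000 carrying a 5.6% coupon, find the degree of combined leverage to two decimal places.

4.89

Total contribution margin = 70,230 × R$114.29 = R$8,026,586.70.
Operating income = contribution − fixed costs = R$8,026,586.70 − R$4,730,300 = R$3,296,286.70. Interest = R$1,653,512.00.
DOL = R$8,026,586.70 ÷ R$3,296,286.70 = 2.4350; DFL = R$3,296,286.70 ÷ R$1,642,774.70 = 2.0065.
DCL = DOL × DFL = 2.4350 × 2.0065 = 4.8858.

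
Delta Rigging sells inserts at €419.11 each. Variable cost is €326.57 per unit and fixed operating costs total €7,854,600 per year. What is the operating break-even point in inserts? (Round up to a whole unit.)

84,878 inserts

Contribution margin per unit = €419.11 − €326.57 = €92.54.
Break-even volume = fixed costs ÷ CM per unit = €7,854,600 ÷ €92.54 = 84,877.89, so 84,878 inserts.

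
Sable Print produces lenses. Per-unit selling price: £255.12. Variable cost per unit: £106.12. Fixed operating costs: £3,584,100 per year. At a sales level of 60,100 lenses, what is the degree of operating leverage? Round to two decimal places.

1.67

Total contribution margin = 60,100 × £149.00 = £8,954,900.00.
EBIT = £8,954,900.00 − £3,584,100 = £5,370,800.00.
So DOL = total CM / EBIT = £8,954,900.00 / £5,370,800.00 = 1.6673.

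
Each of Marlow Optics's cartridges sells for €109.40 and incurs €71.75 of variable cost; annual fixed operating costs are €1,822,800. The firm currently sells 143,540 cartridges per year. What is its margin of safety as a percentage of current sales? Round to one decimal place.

66.3%

Unit CM = price − variable cost = €109.40 − €71.75 = €37.65. Break-even units = €1,822,800 ÷ €37.65 = 48,414.34; break-even revenue = 48,414.34 × €109.40 = €5,296,529.08.
Actual sales revenue = 143,540 × €109.40 = €15,703,276.00.
Margin of safety = (€15,703,276.00 − €5,296,529.08) ÷ €15,703,276.00 = 66.3%.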